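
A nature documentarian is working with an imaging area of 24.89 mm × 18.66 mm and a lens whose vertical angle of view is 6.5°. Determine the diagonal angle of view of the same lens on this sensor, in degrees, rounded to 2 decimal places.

From the vertical AOV: f = 18.66 / (2·tan(3.25°)) = 18.66 / 0.11357 ≈ 164.3065 mm.
Sensor diagonal = √(24.89² + 18.66²) = √967.7077 ≈ 31.1080 mm.
Diagonal AOV = 2·arctan(31.1080 / (2 × 164.3065)) = 2·arctan(0.09466) ≈ 10.8155°.

10.82°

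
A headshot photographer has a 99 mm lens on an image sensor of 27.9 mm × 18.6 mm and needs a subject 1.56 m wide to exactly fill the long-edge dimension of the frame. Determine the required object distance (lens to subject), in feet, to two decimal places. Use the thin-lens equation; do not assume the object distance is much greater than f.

18.49 ft

W: 1.56 m = 1560 mm.
Magnification m = w/W = dᵢ/dₒ; combined with 1/f = 1/dₒ + 1/dᵢ this gives dₒ = f·(1 + W/w).
dₒ = 99 mm × (1 + 1560/27.9) = 99 × 56.9140 ≈ 5634.484 mm = 5634.484/304.8 ft = 18.4858 ft.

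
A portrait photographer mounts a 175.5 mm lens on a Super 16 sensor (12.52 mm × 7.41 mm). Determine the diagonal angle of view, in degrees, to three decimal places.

4.747°

Sensor diagonal = √(12.52² + 7.41²) = √211.6585 ≈ 14.5485 mm.
Angle of view α = 2·arctan(d/2f) with d = 14.5485 mm and f = 175.5 mm.
d/2f = 0.04145; arctan(0.04145) ≈ 2.3735°, so α ≈ 4.7470°.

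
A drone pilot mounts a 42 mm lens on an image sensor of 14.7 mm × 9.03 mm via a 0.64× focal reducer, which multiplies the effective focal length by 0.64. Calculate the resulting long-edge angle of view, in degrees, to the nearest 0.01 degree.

Effective focal length f = 42 × 0.64 = 26.88 mm.
α = 2·arctan(14.7 / (2 × 26.88)) = 2·arctan(0.27344) ≈ 30.5860°.

30.59°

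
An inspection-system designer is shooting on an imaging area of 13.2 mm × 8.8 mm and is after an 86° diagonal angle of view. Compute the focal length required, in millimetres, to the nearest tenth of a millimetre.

Sensor diagonal = √(13.2² + 8.8²) = √251.6800 ≈ 15.8644 mm.
From α = 2·arctan(d/2f) we get f = d / (2·tan(α/2)).
With d = 15.8644 mm and α/2 = 43°, tan(α/2) ≈ 0.93252, so f ≈ 15.8644 / 1.86503 ≈ 8.5063 mm.

8.5 mm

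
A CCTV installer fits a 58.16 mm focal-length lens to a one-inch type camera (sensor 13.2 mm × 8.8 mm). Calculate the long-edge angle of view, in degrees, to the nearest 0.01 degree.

12.95°

Angle of view α = 2·arctan(w/2f) with w = 13.2 mm and f = 58.16 mm.
w/2f = 0.11348; arctan(0.11348) ≈ 6.4742°, so α ≈ 12.9485°.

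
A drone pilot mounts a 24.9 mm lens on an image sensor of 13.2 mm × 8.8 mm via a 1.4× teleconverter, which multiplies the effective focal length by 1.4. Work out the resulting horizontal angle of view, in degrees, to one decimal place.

21.4°

Effective focal length f = 24.9 × 1.4 = 34.86 mm.
α = 2·arctan(13.2 / (2 × 34.86)) = 2·arctan(0.18933) ≈ 21.4417°.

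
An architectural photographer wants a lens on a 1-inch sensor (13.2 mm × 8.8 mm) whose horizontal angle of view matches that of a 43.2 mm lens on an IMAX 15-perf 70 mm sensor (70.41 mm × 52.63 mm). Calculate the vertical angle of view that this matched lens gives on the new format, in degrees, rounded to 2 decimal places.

57.03°

Equal horizontal AOV ⇒ f₂ = f₁ · 13.2/70.41 = 43.2 × 0.18747 ≈ 8.0988 mm.
Vertical AOV on the new format = 2·arctan(8.8 / (2 × 8.0988)) = 2·arctan(0.54329) ≈ 57.0293°.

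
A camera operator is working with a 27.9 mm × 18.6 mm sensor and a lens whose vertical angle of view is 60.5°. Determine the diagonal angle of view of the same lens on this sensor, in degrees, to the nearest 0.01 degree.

92.87°

From the vertical AOV: f = 18.6 / (2·tan(30.25°)) = 18.6 / 1.16637 ≈ 15.9470 mm.
Sensor diagonal = √(27.9² + 18.6²) = √1124.3700 ≈ 33.5316 mm.
Diagonal AOV = 2·arctan(33.5316 / (2 × 15.9470)) = 2·arctan(1.05135) ≈ 92.8678°.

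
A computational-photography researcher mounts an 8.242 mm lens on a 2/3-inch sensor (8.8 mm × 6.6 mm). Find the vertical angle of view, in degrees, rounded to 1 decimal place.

Angle of view α = 2·arctan(h/2f) with h = 6.6 mm and f = 8.242 mm.
h/2f = 0.40039; arctan(0.40039) ≈ 21.8206°, so α ≈ 43.6412°.

43.6°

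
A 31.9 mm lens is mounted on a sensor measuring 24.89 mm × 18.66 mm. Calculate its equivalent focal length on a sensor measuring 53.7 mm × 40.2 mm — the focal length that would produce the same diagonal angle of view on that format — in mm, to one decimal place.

Sensor diagonal = √(24.89² + 18.66²) = √967.7077 ≈ 31.1080 mm.
Sensor diagonal = √(53.7² + 40.2²) = √4499.7300 ≈ 67.0800 mm.
Equal angle of view means equal diagonal/f ratio, so f₂ = f₁ · (diagonal₂/diagonal₁) = 31.9 × 67.0800/31.1080.
f₂ = 31.9 × 2.15636 ≈ 68.788 mm.

68.8 mm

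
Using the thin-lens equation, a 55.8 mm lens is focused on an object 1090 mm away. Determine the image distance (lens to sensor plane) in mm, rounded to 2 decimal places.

1/dᵢ = 1/f − 1/dₒ = 1/55.8 − 1/1090 = 0.0170037 mm⁻¹.
dᵢ = 1/0.0170037 ≈ 58.8107 mm.

58.81 mm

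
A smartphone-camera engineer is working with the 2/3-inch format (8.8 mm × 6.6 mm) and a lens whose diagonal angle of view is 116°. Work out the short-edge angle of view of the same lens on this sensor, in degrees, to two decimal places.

Sensor diagonal = √(8.8² + 6.6²) = √121.0000 ≈ 11.0000 mm.
From the diagonal AOV: f = 11.0000 / (2·tan(58°)) = 11.0000 / 3.20067 ≈ 3.4368 mm.
Short-edge AOV = 2·arctan(6.6 / (2 × 3.4368)) = 2·arctan(0.96020) ≈ 87.6737°.

87.67°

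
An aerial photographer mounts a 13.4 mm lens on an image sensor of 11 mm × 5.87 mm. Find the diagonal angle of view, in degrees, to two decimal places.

Sensor diagonal = √(11² + 5.87²) = √155.4569 ≈ 12.4682 mm.
Angle of view α = 2·arctan(d/2f) with d = 12.4682 mm and f = 13.4 mm.
d/2f = 0.46523; arctan(0.46523) ≈ 24.9494°, so α ≈ 49.8988°.

49.90°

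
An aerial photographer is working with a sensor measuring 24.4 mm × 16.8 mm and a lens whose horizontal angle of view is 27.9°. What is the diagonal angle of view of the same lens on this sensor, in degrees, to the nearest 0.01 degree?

From the horizontal AOV: f = 24.4 / (2·tan(13.95°)) = 24.4 / 0.49680 ≈ 49.1141 mm.
Sensor diagonal = √(24.4² + 16.8²) = √877.6000 ≈ 29.6243 mm.
Diagonal AOV = 2·arctan(29.6243 / (2 × 49.1141)) = 2·arctan(0.30159) ≈ 33.5652°.

33.57°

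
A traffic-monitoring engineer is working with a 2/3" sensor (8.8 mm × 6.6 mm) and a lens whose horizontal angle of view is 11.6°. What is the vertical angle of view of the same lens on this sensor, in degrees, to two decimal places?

From the horizontal AOV: f = 8.8 / (2·tan(5.8°)) = 8.8 / 0.20315 ≈ 43.3172 mm.
Vertical AOV = 2·arctan(6.6 / (2 × 43.3172)) = 2·arctan(0.07618) ≈ 8.7130°.

8.71°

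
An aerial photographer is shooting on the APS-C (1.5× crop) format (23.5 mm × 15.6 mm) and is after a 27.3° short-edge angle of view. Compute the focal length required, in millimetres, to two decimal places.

From α = 2·arctan(h/2f) we get f = h / (2·tan(α/2)).
With h = 15.6 mm and α/2 = 13.65°, tan(α/2) ≈ 0.24285, so f ≈ 15.6 / 0.48570 ≈ 32.1187 mm.

32.12 mm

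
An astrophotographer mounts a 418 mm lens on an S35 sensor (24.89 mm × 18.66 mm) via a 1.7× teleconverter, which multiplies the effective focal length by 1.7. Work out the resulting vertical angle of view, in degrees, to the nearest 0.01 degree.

Effective focal length f = 418 × 1.7 = 710.6 mm.
α = 2·arctan(18.66 / (2 × 710.6)) = 2·arctan(0.01313) ≈ 1.5045°.

1.50°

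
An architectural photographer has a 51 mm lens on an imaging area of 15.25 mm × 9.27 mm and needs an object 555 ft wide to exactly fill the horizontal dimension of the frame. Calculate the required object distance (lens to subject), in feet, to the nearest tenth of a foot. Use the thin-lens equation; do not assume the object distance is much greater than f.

W: 555 ft × 304.8 mm/ft = 169163.99 mm.
Magnification m = w/W = dᵢ/dₒ; combined with 1/f = 1/dₒ + 1/dᵢ this gives dₒ = f·(1 + W/w).
dₒ = 51 mm × (1 + 169164/15.25) = 51 × 11093.7210 ≈ 565779.769 mm = 565779.769/304.8 ft = 1856.23 ft.

1856.2 ft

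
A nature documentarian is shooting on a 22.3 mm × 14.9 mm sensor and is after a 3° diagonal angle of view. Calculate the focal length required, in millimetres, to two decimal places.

512.10 mm

Sensor diagonal = √(22.3² + 14.9²) = √719.3000 ≈ 26.8198 mm.
From α = 2·arctan(d/2f) we get f = d / (2·tan(α/2)).
With d = 26.8198 mm and α/2 = 1.5°, tan(α/2) ≈ 0.02619, so f ≈ 26.8198 / 0.05237 ≈ 512.1028 mm.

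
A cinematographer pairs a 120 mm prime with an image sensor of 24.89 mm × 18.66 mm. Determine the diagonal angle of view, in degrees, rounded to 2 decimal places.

14.77°

Sensor diagonal = √(24.89² + 18.66²) = √967.7077 ≈ 31.1080 mm.
Angle of view α = 2·arctan(d/2f) with d = 31.1080 mm and f = 120 mm.
d/2f = 0.12962; arctan(0.12962) ≈ 7.3853°, so α ≈ 14.7706°.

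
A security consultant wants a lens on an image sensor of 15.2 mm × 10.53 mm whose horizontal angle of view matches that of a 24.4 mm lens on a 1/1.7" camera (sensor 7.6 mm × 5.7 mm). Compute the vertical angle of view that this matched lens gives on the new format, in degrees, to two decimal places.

Equal horizontal AOV ⇒ f₂ = f₁ · 15.2/7.6 = 24.4 × 2.00000 ≈ 48.8000 mm.
Vertical AOV on the new format = 2·arctan(10.53 / (2 × 48.8000)) = 2·arctan(0.10789) ≈ 12.3156°.

12.32°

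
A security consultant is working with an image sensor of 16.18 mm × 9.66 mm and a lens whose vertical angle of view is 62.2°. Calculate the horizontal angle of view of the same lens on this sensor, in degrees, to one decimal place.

From the vertical AOV: f = 9.66 / (2·tan(31.1°)) = 9.66 / 1.20648 ≈ 8.0068 mm.
Horizontal AOV = 2·arctan(16.18 / (2 × 8.0068)) = 2·arctan(1.01039) ≈ 90.5924°.

90.6°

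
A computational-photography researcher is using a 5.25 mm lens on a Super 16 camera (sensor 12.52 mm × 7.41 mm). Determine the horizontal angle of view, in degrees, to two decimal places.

Angle of view α = 2·arctan(w/2f) with w = 12.52 mm and f = 5.25 mm.
w/2f = 1.19238; arctan(1.19238) ≈ 50.0148°, so α ≈ 100.0297°.

100.03°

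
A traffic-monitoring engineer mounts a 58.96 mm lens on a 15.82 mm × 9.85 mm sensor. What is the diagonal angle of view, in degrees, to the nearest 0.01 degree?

17.96°

Sensor diagonal = √(15.82² + 9.85²) = √347.2949 ≈ 18.6358 mm.
Angle of view α = 2·arctan(d/2f) with d = 18.6358 mm and f = 58.96 mm.
d/2f = 0.15804; arctan(0.15804) ≈ 8.9806°, so α ≈ 17.9613°.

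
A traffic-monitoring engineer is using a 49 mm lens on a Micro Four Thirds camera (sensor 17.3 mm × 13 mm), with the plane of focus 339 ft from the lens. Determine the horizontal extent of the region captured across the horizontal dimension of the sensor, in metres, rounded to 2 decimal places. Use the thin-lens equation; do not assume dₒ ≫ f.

36.46 m

dₒ: 339 ft × 304.8 mm/ft = 103327.20 mm.
Similar triangles through the lens centre give W/dₒ = w/dᵢ; with 1/f = 1/dₒ + 1/dᵢ this gives W = w·(dₒ − f)/f.
W = 17.3 mm × (103327 − 49) / 49 = 17.3 × 2107.7183 ≈ 36463.527 mm = 36.4635 m.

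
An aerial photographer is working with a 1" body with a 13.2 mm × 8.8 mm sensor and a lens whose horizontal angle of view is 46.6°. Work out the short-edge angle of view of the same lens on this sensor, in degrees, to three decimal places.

32.039°

From the horizontal AOV: f = 13.2 / (2·tan(23.3°)) = 13.2 / 0.86134 ≈ 15.3250 mm.
Short-edge AOV = 2·arctan(8.8 / (2 × 15.3250)) = 2·arctan(0.28711) ≈ 32.0388°.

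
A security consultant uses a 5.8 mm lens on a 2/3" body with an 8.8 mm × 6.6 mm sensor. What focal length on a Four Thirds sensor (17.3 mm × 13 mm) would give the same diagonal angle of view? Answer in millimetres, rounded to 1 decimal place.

Sensor diagonal = √(8.8² + 6.6²) = √121.0000 ≈ 11.0000 mm.
Sensor diagonal = √(17.3² + 13²) = √468.2900 ≈ 21.6400 mm.
Equal angle of view means equal diagonal/f ratio, so f₂ = f₁ · (diagonal₂/diagonal₁) = 5.8 × 21.6400/11.0000.
f₂ = 5.8 × 1.96727 ≈ 11.410 mm.

11.4 mm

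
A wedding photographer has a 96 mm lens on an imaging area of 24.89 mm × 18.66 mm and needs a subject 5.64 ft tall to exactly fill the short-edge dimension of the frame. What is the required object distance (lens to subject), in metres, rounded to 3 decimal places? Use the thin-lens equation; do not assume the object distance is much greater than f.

8.940 m

W: 5.64 ft × 304.8 mm/ft = 1719.07 mm.
Magnification m = h/W = dᵢ/dₒ; combined with 1/f = 1/dₒ + 1/dᵢ this gives dₒ = f·(1 + W/h).
dₒ = 96 mm × (1 + 1719.07/18.66) = 96 × 93.1260 ≈ 8940.100 mm = 8.9401 m.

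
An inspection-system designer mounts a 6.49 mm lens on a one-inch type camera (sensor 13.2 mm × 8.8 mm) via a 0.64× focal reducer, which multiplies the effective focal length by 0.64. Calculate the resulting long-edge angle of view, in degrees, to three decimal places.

115.633°

Effective focal length f = 6.49 × 0.64 = 4.1536 mm.
α = 2·arctan(13.2 / (2 × 4.1536)) = 2·arctan(1.58898) ≈ 115.6328°.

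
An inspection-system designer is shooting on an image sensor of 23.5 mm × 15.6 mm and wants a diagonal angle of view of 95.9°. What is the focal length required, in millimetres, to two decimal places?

Sensor diagonal = √(23.5² + 15.6²) = √795.6100 ≈ 28.2066 mm.
From α = 2·arctan(d/2f) we get f = d / (2·tan(α/2)).
With d = 28.2066 mm and α/2 = 47.95°, tan(α/2) ≈ 1.10867, so f ≈ 28.2066 / 2.21733 ≈ 12.7210 mm.

12.72 mm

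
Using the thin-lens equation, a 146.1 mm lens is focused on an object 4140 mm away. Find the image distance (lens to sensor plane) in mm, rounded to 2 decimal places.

1/dᵢ = 1/f − 1/dₒ = 1/146.1 − 1/4140 = 0.0066031 mm⁻¹.
dᵢ = 1/0.0066031 ≈ 151.4445 mm.

151.44 mm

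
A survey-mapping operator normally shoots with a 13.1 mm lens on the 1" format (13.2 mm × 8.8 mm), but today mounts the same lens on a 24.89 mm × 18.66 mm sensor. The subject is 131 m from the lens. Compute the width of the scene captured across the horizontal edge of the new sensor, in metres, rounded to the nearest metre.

249 m

The focal length stays 13.1 mm; the relevant sensor dimension is now w = 24.89 mm. Object distance dₒ = 131 m = 131000 mm.
Thin-lens field width W = w·(dₒ − f)/f = 24.89 × (131000 − 13.1)/13.1 ≈ 248875.110 mm = 248.875 m.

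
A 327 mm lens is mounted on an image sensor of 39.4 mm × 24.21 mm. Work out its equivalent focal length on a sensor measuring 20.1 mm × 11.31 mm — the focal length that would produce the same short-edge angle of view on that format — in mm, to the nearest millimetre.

153 mm

Equal angle of view means equal height/f ratio, so f₂ = f₁ · (height₂/height₁) = 327 × 11.31/24.21.
f₂ = 327 × 0.46716 ≈ 152.762 mm.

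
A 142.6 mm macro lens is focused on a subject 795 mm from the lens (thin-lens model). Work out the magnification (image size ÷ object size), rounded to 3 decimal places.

0.219×

Thin lens: 1/f = 1/dₒ + 1/dᵢ → 1/dᵢ = 1/142.6 − 1/795 = 0.0057548 mm⁻¹, so dᵢ ≈ 173.7692 mm.
Magnification m = dᵢ/dₒ = 173.7692/795 ≈ 0.21858.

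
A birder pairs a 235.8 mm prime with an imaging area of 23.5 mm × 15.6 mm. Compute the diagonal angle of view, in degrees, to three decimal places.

6.846°

Sensor diagonal = √(23.5² + 15.6²) = √795.6100 ≈ 28.2066 mm.
Angle of view α = 2·arctan(d/2f) with d = 28.2066 mm and f = 235.8 mm.
d/2f = 0.05981; arctan(0.05981) ≈ 3.4228°, so α ≈ 6.8456°.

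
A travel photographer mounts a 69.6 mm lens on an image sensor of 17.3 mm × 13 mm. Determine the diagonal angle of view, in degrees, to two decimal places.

Sensor diagonal = √(17.3² + 13²) = √468.2900 ≈ 21.6400 mm.
Angle of view α = 2·arctan(d/2f) with d = 21.6400 mm and f = 69.6 mm.
d/2f = 0.15546; arctan(0.15546) ≈ 8.8365°, so α ≈ 17.6729°.

17.67°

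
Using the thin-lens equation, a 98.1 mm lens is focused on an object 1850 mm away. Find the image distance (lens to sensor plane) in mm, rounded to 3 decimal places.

1/dᵢ = 1/f − 1/dₒ = 1/98.1 − 1/1850 = 0.0096531 mm⁻¹.
dᵢ = 1/0.0096531 ≈ 103.5932 mm.

103.593 mm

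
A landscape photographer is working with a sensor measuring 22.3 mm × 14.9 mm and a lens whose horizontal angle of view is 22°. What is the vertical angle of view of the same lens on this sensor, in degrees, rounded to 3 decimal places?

From the horizontal AOV: f = 22.3 / (2·tan(11°)) = 22.3 / 0.38876 ≈ 57.3618 mm.
Vertical AOV = 2·arctan(14.9 / (2 × 57.3618)) = 2·arctan(0.12988) ≈ 14.8000°.

14.800°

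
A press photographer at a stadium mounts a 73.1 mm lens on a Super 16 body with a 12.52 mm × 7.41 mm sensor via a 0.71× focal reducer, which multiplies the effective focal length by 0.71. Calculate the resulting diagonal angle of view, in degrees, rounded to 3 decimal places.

Effective focal length f = 73.1 × 0.71 = 51.901 mm.
Sensor diagonal = √(12.52² + 7.41²) = √211.6585 ≈ 14.5485 mm.
α = 2·arctan(14.548 / (2 × 51.901)) = 2·arctan(0.14016) ≈ 15.9568°.

15.957°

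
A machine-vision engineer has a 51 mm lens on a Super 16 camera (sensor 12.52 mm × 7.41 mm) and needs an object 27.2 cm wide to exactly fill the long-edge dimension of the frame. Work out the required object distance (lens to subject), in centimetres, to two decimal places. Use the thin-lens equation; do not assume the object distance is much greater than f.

115.90 cm

W: 27.2 cm = 272 mm.
Magnification m = w/W = dᵢ/dₒ; combined with 1/f = 1/dₒ + 1/dᵢ this gives dₒ = f·(1 + W/w).
dₒ = 51 mm × (1 + 272/12.52) = 51 × 22.7252 ≈ 1158.987 mm = 115.899 cm.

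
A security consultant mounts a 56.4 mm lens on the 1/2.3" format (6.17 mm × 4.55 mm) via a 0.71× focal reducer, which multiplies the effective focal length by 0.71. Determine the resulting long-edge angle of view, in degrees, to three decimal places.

8.811°

Effective focal length f = 56.4 × 0.71 = 40.044 mm.
α = 2·arctan(6.17 / (2 × 40.044)) = 2·arctan(0.07704) ≈ 8.8108°.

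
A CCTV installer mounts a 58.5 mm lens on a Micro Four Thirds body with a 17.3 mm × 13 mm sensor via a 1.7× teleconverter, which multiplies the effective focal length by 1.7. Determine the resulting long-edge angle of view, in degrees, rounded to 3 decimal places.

9.942°

Effective focal length f = 58.5 × 1.7 = 99.45 mm.
α = 2·arctan(17.3 / (2 × 99.45)) = 2·arctan(0.08698) ≈ 9.9420°.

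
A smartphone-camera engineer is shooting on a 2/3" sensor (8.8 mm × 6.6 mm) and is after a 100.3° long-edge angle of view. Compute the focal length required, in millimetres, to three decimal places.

From α = 2·arctan(w/2f) we get f = w / (2·tan(α/2)).
With w = 8.8 mm and α/2 = 50.15°, tan(α/2) ≈ 1.19811, so f ≈ 8.8 / 2.39622 ≈ 3.6725 mm.

3.672 mm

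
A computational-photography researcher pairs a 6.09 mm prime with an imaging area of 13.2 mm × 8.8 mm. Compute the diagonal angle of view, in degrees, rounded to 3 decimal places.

104.969°

Sensor diagonal = √(13.2² + 8.8²) = √251.6800 ≈ 15.8644 mm.
Angle of view α = 2·arctan(d/2f) with d = 15.8644 mm and f = 6.09 mm.
d/2f = 1.30250; arctan(1.30250) ≈ 52.4846°, so α ≈ 104.9691°.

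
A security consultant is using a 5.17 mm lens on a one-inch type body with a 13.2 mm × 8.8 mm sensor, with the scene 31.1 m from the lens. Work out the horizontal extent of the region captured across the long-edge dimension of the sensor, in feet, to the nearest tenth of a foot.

dₒ: 31.1 m = 31100 mm.
Similar triangles through the lens centre give W/dₒ = w/dᵢ; with 1/f = 1/dₒ + 1/dᵢ this gives W = w·(dₒ − f)/f.
W = 13.2 mm × (31100 − 5.17) / 5.17 = 13.2 × 6014.4739 ≈ 79391.055 mm = 79391.055/304.8 ft = 260.469 ft.

260.5 ft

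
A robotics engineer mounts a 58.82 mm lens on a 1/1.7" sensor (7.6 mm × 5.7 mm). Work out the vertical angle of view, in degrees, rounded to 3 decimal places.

5.548°

Angle of view α = 2·arctan(h/2f) with h = 5.7 mm and f = 58.82 mm.
h/2f = 0.04845; arctan(0.04845) ≈ 2.7740°, so α ≈ 5.5480°.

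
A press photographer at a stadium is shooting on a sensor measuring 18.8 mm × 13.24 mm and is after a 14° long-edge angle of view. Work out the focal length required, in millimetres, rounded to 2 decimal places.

From α = 2·arctan(w/2f) we get f = w / (2·tan(α/2)).
With w = 18.8 mm and α/2 = 7°, tan(α/2) ≈ 0.12278, so f ≈ 18.8 / 0.24557 ≈ 76.5569 mm.

76.56 mm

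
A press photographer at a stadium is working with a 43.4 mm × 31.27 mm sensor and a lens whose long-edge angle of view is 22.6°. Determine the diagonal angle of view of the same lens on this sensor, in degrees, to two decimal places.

27.67°

From the long-edge AOV: f = 43.4 / (2·tan(11.3°)) = 43.4 / 0.39964 ≈ 108.5979 mm.
Sensor diagonal = √(43.4² + 31.27²) = √2861.3729 ≈ 53.4918 mm.
Diagonal AOV = 2·arctan(53.4918 / (2 × 108.5979)) = 2·arctan(0.24628) ≈ 27.6713°.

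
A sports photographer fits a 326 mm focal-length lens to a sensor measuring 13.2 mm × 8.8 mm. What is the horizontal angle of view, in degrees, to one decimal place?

Angle of view α = 2·arctan(w/2f) with w = 13.2 mm and f = 326 mm.
w/2f = 0.02025; arctan(0.02025) ≈ 1.1598°, so α ≈ 2.3196°.

2.3°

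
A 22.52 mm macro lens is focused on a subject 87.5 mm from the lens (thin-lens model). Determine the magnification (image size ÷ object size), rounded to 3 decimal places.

0.347×

Thin lens: 1/f = 1/dₒ + 1/dᵢ → 1/dᵢ = 1/22.52 − 1/87.5 = 0.0329764 mm⁻¹, so dᵢ ≈ 30.3247 mm.
Magnification m = dᵢ/dₒ = 30.3247/87.5 ≈ 0.34657.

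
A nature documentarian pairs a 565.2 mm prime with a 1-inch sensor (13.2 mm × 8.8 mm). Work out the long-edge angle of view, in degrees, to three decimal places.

Angle of view α = 2·arctan(w/2f) with w = 13.2 mm and f = 565.2 mm.
w/2f = 0.01168; arctan(0.01168) ≈ 0.6690°, so α ≈ 1.3381°.

1.338°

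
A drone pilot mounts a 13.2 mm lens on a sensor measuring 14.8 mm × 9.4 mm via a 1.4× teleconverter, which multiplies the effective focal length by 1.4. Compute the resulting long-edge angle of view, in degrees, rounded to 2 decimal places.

43.65°

Effective focal length f = 13.2 × 1.4 = 18.48 mm.
α = 2·arctan(14.8 / (2 × 18.48)) = 2·arctan(0.40043) ≈ 43.6456°.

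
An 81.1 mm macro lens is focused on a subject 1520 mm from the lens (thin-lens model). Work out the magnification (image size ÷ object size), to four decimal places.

0.0564×

Thin lens: 1/f = 1/dₒ + 1/dᵢ → 1/dᵢ = 1/81.1 − 1/1520 = 0.0116726 mm⁻¹, so dᵢ ≈ 85.6710 mm.
Magnification m = dᵢ/dₒ = 85.6710/1520 ≈ 0.05636.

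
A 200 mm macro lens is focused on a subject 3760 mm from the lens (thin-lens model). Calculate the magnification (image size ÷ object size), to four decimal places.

Thin lens: 1/f = 1/dₒ + 1/dᵢ → 1/dᵢ = 1/200 − 1/3760 = 0.0047340 mm⁻¹, so dᵢ ≈ 211.2360 mm.
Magnification m = dᵢ/dₒ = 211.2360/3760 ≈ 0.05618.

0.0562×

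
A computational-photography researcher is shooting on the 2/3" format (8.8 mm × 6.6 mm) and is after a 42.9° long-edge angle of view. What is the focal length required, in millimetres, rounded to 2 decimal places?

From α = 2·arctan(w/2f) we get f = w / (2·tan(α/2)).
With w = 8.8 mm and α/2 = 21.45°, tan(α/2) ≈ 0.39290, so f ≈ 8.8 / 0.78581 ≈ 11.1987 mm.

11.20 mm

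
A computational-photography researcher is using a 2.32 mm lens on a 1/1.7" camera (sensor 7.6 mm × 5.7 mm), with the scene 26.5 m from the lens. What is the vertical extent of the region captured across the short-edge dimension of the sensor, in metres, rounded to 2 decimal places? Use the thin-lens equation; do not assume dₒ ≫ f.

65.10 m

dₒ: 26.5 m = 26500 mm.
Similar triangles through the lens centre give W/dₒ = h/dᵢ; with 1/f = 1/dₒ + 1/dᵢ this gives W = h·(dₒ − f)/f.
W = 5.7 mm × (26500 − 2.32) / 2.32 = 5.7 × 11421.4138 ≈ 65102.059 mm = 65.1021 m.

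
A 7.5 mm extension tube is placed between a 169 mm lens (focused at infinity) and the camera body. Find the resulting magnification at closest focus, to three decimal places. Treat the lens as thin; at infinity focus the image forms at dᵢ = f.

The tube moves the image plane from f to f + e, so dᵢ = 169 + 7.5 = 176.5 mm. Focus is achieved when 1/f = 1/dₒ + 1/dᵢ, giving dₒ = 1/(1/f − 1/(f+e)).
Magnification m = dᵢ/dₒ = (f+e)·(1/f − 1/(f+e)) = e/f = 7.5/169 ≈ 0.0444.

0.044×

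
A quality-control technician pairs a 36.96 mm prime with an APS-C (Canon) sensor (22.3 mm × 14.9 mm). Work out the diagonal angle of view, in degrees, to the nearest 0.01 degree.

Sensor diagonal = √(22.3² + 14.9²) = √719.3000 ≈ 26.8198 mm.
Angle of view α = 2·arctan(d/2f) with d = 26.8198 mm and f = 36.96 mm.
d/2f = 0.36282; arctan(0.36282) ≈ 19.9419°, so α ≈ 39.8837°.

39.88°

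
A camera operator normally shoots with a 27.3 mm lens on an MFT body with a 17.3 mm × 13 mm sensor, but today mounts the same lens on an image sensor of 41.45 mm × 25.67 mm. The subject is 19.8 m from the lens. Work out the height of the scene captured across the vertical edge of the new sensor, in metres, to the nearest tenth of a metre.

The focal length stays 27.3 mm; the relevant sensor dimension is now h = 25.67 mm. Object distance dₒ = 19.8 m = 19800 mm.
Thin-lens field height W = h·(dₒ − f)/f = 25.67 × (19800 − 27.3)/27.3 ≈ 18592.132 mm = 18.5921 m.

18.6 m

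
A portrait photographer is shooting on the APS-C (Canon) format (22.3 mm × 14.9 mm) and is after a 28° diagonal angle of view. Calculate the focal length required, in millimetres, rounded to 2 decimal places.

Sensor diagonal = √(22.3² + 14.9²) = √719.3000 ≈ 26.8198 mm.
From α = 2·arctan(d/2f) we get f = d / (2·tan(α/2)).
With d = 26.8198 mm and α/2 = 14°, tan(α/2) ≈ 0.24933, so f ≈ 26.8198 / 0.49866 ≈ 53.7841 mm.

53.78 mm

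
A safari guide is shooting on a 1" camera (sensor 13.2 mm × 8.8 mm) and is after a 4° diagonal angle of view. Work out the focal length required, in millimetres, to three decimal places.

Sensor diagonal = √(13.2² + 8.8²) = √251.6800 ≈ 15.8644 mm.
From α = 2·arctan(d/2f) we get f = d / (2·tan(α/2)).
With d = 15.8644 mm and α/2 = 2°, tan(α/2) ≈ 0.03492, so f ≈ 15.8644 / 0.06984 ≈ 227.1489 mm.

227.149 mm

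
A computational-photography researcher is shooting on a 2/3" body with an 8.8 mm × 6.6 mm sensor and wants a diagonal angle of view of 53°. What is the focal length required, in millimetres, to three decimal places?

11.031 mm

Sensor diagonal = √(8.8² + 6.6²) = √121.0000 ≈ 11.0000 mm.
From α = 2·arctan(d/2f) we get f = d / (2·tan(α/2)).
With d = 11.0000 mm and α/2 = 26.5°, tan(α/2) ≈ 0.49858, so f ≈ 11.0000 / 0.99716 ≈ 11.0313 mm.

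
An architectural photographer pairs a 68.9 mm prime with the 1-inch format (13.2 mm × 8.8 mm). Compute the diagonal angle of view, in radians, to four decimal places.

Sensor diagonal = √(13.2² + 8.8²) = √251.6800 ≈ 15.8644 mm.
Angle of view α = 2·arctan(d/2f) with d = 15.8644 mm and f = 68.9 mm.
d/2f = 0.11513; arctan(0.11513) ≈ 0.1146 rad, so α ≈ 0.2292 rad.

0.2292 rad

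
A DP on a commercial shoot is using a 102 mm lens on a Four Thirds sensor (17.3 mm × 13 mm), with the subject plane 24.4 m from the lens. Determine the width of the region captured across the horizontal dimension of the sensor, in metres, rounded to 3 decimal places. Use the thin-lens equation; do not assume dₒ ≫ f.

dₒ: 24.4 m = 24400 mm.
Similar triangles through the lens centre give W/dₒ = w/dᵢ; with 1/f = 1/dₒ + 1/dᵢ this gives W = w·(dₒ − f)/f.
W = 17.3 mm × (24400 − 102) / 102 = 17.3 × 238.2157 ≈ 4121.131 mm = 4.12113 m.

4.121 m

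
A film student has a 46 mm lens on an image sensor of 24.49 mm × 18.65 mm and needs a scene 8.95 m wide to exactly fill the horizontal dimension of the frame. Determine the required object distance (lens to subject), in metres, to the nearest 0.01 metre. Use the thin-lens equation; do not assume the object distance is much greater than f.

W: 8.95 m = 8950 mm.
Magnification m = w/W = dᵢ/dₒ; combined with 1/f = 1/dₒ + 1/dᵢ this gives dₒ = f·(1 + W/w).
dₒ = 46 mm × (1 + 8950/24.49) = 46 × 366.4553 ≈ 16856.943 mm = 16.8569 m.

16.86 m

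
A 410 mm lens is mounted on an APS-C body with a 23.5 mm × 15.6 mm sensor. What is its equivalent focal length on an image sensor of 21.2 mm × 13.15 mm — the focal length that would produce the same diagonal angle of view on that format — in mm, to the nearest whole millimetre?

363 mm

Sensor diagonal = √(23.5² + 15.6²) = √795.6100 ≈ 28.2066 mm.
Sensor diagonal = √(21.2² + 13.15²) = √622.3625 ≈ 24.9472 mm.
Equal angle of view means equal diagonal/f ratio, so f₂ = f₁ · (diagonal₂/diagonal₁) = 410 × 24.9472/28.2066.
f₂ = 410 × 0.88445 ≈ 362.623 mm.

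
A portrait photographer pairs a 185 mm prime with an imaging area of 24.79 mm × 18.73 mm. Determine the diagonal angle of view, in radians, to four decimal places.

0.1676 rad

Sensor diagonal = √(24.79² + 18.73²) = √965.3570 ≈ 31.0702 mm.
Angle of view α = 2·arctan(d/2f) with d = 31.0702 mm and f = 185 mm.
d/2f = 0.08397; arctan(0.08397) ≈ 0.0838 rad, so α ≈ 0.1676 rad.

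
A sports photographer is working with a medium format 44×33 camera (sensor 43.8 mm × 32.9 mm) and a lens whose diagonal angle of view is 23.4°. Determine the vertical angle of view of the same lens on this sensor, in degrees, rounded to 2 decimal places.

14.18°

Sensor diagonal = √(43.8² + 32.9²) = √3000.8500 ≈ 54.7800 mm.
From the diagonal AOV: f = 54.7800 / (2·tan(11.7°)) = 54.7800 / 0.41418 ≈ 132.2613 mm.
Vertical AOV = 2·arctan(32.9 / (2 × 132.2613)) = 2·arctan(0.12437) ≈ 14.1795°.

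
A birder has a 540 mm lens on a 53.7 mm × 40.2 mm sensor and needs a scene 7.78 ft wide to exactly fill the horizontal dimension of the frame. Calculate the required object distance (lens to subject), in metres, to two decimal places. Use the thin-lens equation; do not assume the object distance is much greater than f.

24.39 m

W: 7.78 ft × 304.8 mm/ft = 2371.34 mm.
Magnification m = w/W = dᵢ/dₒ; combined with 1/f = 1/dₒ + 1/dᵢ this gives dₒ = f·(1 + W/w).
dₒ = 540 mm × (1 + 2371.34/53.7) = 540 × 45.1591 ≈ 24385.917 mm = 24.3859 m.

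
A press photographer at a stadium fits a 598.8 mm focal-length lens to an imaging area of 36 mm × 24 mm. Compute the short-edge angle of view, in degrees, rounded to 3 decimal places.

Angle of view α = 2·arctan(h/2f) with h = 24 mm and f = 598.8 mm.
h/2f = 0.02004; arctan(0.02004) ≈ 1.1481°, so α ≈ 2.2961°.

2.296°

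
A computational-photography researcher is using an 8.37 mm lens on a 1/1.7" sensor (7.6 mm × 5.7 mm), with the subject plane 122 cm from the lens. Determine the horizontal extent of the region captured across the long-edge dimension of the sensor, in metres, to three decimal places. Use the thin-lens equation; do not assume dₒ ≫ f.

dₒ: 122 cm = 1220 mm.
Similar triangles through the lens centre give W/dₒ = w/dᵢ; with 1/f = 1/dₒ + 1/dᵢ this gives W = w·(dₒ − f)/f.
W = 7.6 mm × (1220 − 8.37) / 8.37 = 7.6 × 144.7587 ≈ 1100.166 mm = 1.10017 m.

1.100 m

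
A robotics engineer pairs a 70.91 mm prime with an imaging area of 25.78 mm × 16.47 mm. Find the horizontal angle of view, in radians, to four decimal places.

Angle of view α = 2·arctan(w/2f) with w = 25.78 mm and f = 70.91 mm.
w/2f = 0.18178; arctan(0.18178) ≈ 0.1798 rad, so α ≈ 0.3596 rad.

0.3596 rad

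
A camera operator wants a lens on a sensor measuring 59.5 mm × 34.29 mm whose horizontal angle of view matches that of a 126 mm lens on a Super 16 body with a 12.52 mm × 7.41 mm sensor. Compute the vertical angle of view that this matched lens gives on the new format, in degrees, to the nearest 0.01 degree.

Equal horizontal AOV ⇒ f₂ = f₁ · 59.5/12.52 = 126 × 4.75240 ≈ 598.8019 mm.
Vertical AOV on the new format = 2·arctan(34.29 / (2 × 598.8019)) = 2·arctan(0.02863) ≈ 3.2801°.

3.28°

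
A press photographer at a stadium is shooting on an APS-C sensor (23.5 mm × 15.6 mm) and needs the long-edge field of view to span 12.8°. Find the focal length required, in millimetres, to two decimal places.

104.75 mm

From α = 2·arctan(w/2f) we get f = w / (2·tan(α/2)).
With w = 23.5 mm and α/2 = 6.4°, tan(α/2) ≈ 0.11217, so f ≈ 23.5 / 0.22434 ≈ 104.7536 mm.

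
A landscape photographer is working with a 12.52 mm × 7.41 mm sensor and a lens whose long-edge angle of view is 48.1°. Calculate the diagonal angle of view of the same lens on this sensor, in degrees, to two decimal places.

From the long-edge AOV: f = 12.52 / (2·tan(24.05°)) = 12.52 / 0.89255 ≈ 14.0272 mm.
Sensor diagonal = √(12.52² + 7.41²) = √211.6585 ≈ 14.5485 mm.
Diagonal AOV = 2·arctan(14.5485 / (2 × 14.0272)) = 2·arctan(0.51858) ≈ 54.8207°.

54.82°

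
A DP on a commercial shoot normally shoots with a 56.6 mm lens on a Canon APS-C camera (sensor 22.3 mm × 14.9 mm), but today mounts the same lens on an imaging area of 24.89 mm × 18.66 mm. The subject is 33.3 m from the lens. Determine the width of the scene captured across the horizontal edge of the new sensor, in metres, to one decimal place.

The focal length stays 56.6 mm; the relevant sensor dimension is now w = 24.89 mm. Object distance dₒ = 33.3 m = 33300 mm.
Thin-lens field width W = w·(dₒ − f)/f = 24.89 × (33300 − 56.6)/56.6 ≈ 14618.873 mm = 14.6189 m.

14.6 m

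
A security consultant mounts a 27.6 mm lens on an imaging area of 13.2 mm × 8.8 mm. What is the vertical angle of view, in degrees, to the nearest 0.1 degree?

Angle of view α = 2·arctan(h/2f) with h = 8.8 mm and f = 27.6 mm.
h/2f = 0.15942; arctan(0.15942) ≈ 9.0579°, so α ≈ 18.1158°.

18.1°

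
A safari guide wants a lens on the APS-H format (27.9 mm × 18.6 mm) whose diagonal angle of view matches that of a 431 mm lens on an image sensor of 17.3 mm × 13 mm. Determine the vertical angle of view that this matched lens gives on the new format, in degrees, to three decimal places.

1.596°

Sensor diagonal = √(17.3² + 13²) = √468.2900 ≈ 21.6400 mm.
Sensor diagonal = √(27.9² + 18.6²) = √1124.3700 ≈ 33.5316 mm.
Equal diagonal AOV ⇒ f₂ = f₁ · 33.5316/21.6400 = 431 × 1.54952 ≈ 667.8431 mm.
Vertical AOV on the new format = 2·arctan(18.6 / (2 × 667.8431)) = 2·arctan(0.01393) ≈ 1.5956°.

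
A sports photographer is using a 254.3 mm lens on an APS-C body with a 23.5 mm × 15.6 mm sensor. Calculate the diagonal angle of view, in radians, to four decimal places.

Sensor diagonal = √(23.5² + 15.6²) = √795.6100 ≈ 28.2066 mm.
Angle of view α = 2·arctan(d/2f) with d = 28.2066 mm and f = 254.3 mm.
d/2f = 0.05546; arctan(0.05546) ≈ 0.0554 rad, so α ≈ 0.1108 rad.

0.1108 rad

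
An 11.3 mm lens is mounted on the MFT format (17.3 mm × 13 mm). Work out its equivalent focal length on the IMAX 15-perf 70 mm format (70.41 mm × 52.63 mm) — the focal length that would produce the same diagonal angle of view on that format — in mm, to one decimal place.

45.9 mm

Sensor diagonal = √(17.3² + 13²) = √468.2900 ≈ 21.6400 mm.
Sensor diagonal = √(70.41² + 52.63²) = √7727.4850 ≈ 87.9061 mm.
Equal angle of view means equal diagonal/f ratio, so f₂ = f₁ · (diagonal₂/diagonal₁) = 11.3 × 87.9061/21.6400.
f₂ = 11.3 × 4.06220 ≈ 45.903 mm.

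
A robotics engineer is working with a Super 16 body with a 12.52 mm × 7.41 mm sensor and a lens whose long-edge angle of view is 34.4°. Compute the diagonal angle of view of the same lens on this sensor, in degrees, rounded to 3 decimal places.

From the long-edge AOV: f = 12.52 / (2·tan(17.2°)) = 12.52 / 0.61910 ≈ 20.2228 mm.
Sensor diagonal = √(12.52² + 7.41²) = √211.6585 ≈ 14.5485 mm.
Diagonal AOV = 2·arctan(14.5485 / (2 × 20.2228)) = 2·arctan(0.35971) ≈ 39.5678°.

39.568°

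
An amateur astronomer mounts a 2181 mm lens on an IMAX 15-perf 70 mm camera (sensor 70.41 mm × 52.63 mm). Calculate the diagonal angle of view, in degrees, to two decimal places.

Sensor diagonal = √(70.41² + 52.63²) = √7727.4850 ≈ 87.9061 mm.
Angle of view α = 2·arctan(d/2f) with d = 87.9061 mm and f = 2181 mm.
d/2f = 0.02015; arctan(0.02015) ≈ 1.1545°, so α ≈ 2.3090°.

2.31°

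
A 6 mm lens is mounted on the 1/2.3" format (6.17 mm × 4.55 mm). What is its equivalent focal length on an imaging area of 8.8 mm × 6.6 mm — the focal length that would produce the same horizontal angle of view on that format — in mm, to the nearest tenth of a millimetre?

Equal angle of view means equal width/f ratio, so f₂ = f₁ · (width₂/width₁) = 6 × 8.8/6.17.
f₂ = 6 × 1.42626 ≈ 8.558 mm.

8.6 mm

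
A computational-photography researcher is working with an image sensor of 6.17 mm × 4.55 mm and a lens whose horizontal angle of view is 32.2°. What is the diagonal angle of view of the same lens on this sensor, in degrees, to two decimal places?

From the horizontal AOV: f = 6.17 / (2·tan(16.1°)) = 6.17 / 0.57727 ≈ 10.6882 mm.
Sensor diagonal = √(6.17² + 4.55²) = √58.7714 ≈ 7.6663 mm.
Diagonal AOV = 2·arctan(7.6663 / (2 × 10.6882)) = 2·arctan(0.35863) ≈ 39.4588°.

39.46°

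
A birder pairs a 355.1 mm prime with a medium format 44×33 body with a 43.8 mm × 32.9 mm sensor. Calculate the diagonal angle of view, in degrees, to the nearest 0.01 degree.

Sensor diagonal = √(43.8² + 32.9²) = √3000.8500 ≈ 54.7800 mm.
Angle of view α = 2·arctan(d/2f) with d = 54.7800 mm and f = 355.1 mm.
d/2f = 0.07713; arctan(0.07713) ≈ 4.4107°, so α ≈ 8.8213°.

8.82°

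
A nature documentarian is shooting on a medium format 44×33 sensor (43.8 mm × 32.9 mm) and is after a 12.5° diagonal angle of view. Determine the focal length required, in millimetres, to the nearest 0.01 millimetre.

Sensor diagonal = √(43.8² + 32.9²) = √3000.8500 ≈ 54.7800 mm.
From α = 2·arctan(d/2f) we get f = d / (2·tan(α/2)).
With d = 54.7800 mm and α/2 = 6.25°, tan(α/2) ≈ 0.10952, so f ≈ 54.7800 / 0.21904 ≈ 250.0964 mm.

250.10 mm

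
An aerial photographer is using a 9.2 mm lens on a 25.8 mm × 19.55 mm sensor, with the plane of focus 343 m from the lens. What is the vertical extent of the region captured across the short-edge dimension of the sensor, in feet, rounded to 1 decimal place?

2391.3 ft

dₒ: 343 m = 343000 mm.
Similar triangles through the lens centre give W/dₒ = h/dᵢ; with 1/f = 1/dₒ + 1/dᵢ this gives W = h·(dₒ − f)/f.
W = 19.55 mm × (343000 − 9.2) / 9.2 = 19.55 × 37281.6087 ≈ 728855.450 mm = 728855.450/304.8 ft = 2391.26 ft.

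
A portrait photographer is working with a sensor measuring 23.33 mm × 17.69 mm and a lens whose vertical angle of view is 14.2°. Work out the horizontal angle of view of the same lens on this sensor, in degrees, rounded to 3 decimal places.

18.657°

From the vertical AOV: f = 17.69 / (2·tan(7.1°)) = 17.69 / 0.24911 ≈ 71.0119 mm.
Horizontal AOV = 2·arctan(23.33 / (2 × 71.0119)) = 2·arctan(0.16427) ≈ 18.6571°.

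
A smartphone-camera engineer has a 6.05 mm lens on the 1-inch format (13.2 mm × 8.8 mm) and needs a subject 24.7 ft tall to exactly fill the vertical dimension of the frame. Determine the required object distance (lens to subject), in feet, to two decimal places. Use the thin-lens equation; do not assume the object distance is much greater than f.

17.00 ft

W: 24.7 ft × 304.8 mm/ft = 7528.56 mm.
Magnification m = h/W = dᵢ/dₒ; combined with 1/f = 1/dₒ + 1/dᵢ this gives dₒ = f·(1 + W/h).
dₒ = 6.05 mm × (1 + 7528.56/8.8) = 6.05 × 856.5182 ≈ 5181.935 mm = 5181.935/304.8 ft = 17.0011 ft.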